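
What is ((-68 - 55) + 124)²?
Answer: 1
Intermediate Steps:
((-68 - 55) + 124)² = (-123 + 124)² = 1² = 1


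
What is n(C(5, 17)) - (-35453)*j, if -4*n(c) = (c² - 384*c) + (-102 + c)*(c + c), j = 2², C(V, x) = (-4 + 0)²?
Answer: 143972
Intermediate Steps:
C(V, x) = 16 (C(V, x) = (-4)² = 16)
j = 4
n(c) = 96*c - c²/4 - c*(-102 + c)/2 (n(c) = -((c² - 384*c) + (-102 + c)*(c + c))/4 = -((c² - 384*c) + (-102 + c)*(2*c))/4 = -((c² - 384*c) + 2*c*(-102 + c))/4 = -(c² - 384*c + 2*c*(-102 + c))/4 = 96*c - c²/4 - c*(-102 + c)/2)
n(C(5, 17)) - (-35453)*j = (¾)*16*(196 - 1*16) - (-35453)*4 = (¾)*16*(196 - 16) - 1*(-141812) = (¾)*16*180 + 141812 = 2160 + 141812 = 143972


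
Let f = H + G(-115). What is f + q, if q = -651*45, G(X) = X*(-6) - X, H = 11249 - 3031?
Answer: -20272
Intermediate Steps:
H = 8218
G(X) = -7*X (G(X) = -6*X - X = -7*X)
q = -29295
f = 9023 (f = 8218 - 7*(-115) = 8218 + 805 = 9023)
f + q = 9023 - 29295 = -20272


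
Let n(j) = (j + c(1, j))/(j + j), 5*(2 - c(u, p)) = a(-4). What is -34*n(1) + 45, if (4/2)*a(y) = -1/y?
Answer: -223/40 ≈ -5.5750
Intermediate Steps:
a(y) = -1/(2*y) (a(y) = (-1/y)/2 = -1/(2*y))
c(u, p) = 79/40 (c(u, p) = 2 - (-1)/(10*(-4)) = 2 - (-1)*(-1)/(10*4) = 2 - 1/5*1/8 = 2 - 1/40 = 79/40)
n(j) = (79/40 + j)/(2*j) (n(j) = (j + 79/40)/(j + j) = (79/40 + j)/((2*j)) = (79/40 + j)*(1/(2*j)) = (79/40 + j)/(2*j))
-34*n(1) + 45 = -17*(79 + 40*1)/(40*1) + 45 = -17*(79 + 40)/40 + 45 = -17*119/40 + 45 = -34*119/80 + 45 = -2023/40 + 45 = -223/40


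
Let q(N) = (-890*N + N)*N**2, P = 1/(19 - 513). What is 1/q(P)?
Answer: 120553784/889 ≈ 1.3561e+5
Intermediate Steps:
P = -1/494 (P = 1/(-494) = -1/494 ≈ -0.0020243)
q(N) = -889*N**3 (q(N) = (-889*N)*N**2 = -889*N**3)
1/q(P) = 1/(-889*(-1/494)**3) = 1/(-889*(-1/120553784)) = 1/(889/120553784) = 120553784/889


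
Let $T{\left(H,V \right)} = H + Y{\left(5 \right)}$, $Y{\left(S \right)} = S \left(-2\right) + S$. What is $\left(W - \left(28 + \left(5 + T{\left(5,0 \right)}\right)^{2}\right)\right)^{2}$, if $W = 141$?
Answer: $7744$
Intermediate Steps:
$Y{\left(S \right)} = - S$ ($Y{\left(S \right)} = - 2 S + S = - S$)
$T{\left(H,V \right)} = -5 + H$ ($T{\left(H,V \right)} = H - 5 = -5 + H$)
$\left(W - \left(28 + \left(5 + T{\left(5,0 \right)}\right)^{2}\right)\right)^{2} = \left(141 - \left(28 + \left(5 + \left(-5 + 5\right)\right)^{2}\right)\right)^{2} = \left(141 - \left(28 + \left(5 + 0\right)^{2}\right)\right)^{2} = \left(141 - 53\right)^{2} = 88^{2} = 7744$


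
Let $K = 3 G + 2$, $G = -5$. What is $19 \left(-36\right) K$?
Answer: $8892$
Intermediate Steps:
$K = -13$ ($K = 3 \left(-5\right) + 2 = -15 + 2 = -13$)
$19 \left(-36\right) K = 19 \left(-36\right) \left(-13\right) = \left(-684\right) \left(-13\right) = 8892$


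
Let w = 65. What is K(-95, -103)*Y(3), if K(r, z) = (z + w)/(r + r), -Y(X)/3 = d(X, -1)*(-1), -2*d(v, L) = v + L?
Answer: -3/5 ≈ -0.60000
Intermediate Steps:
d(v, L) = -L/2 - v/2 (d(v, L) = -(v + L)/2 = -(L + v)/2 = -L/2 - v/2)
Y(X) = 3/2 - 3*X/2 (Y(X) = -3*(-1/2*(-1) - X/2)*(-1) = -3*(1/2 - X/2)*(-1) = -3*(-1/2 + X/2) = 3/2 - 3*X/2)
K(r, z) = (65 + z)/(2*r) (K(r, z) = (z + 65)/(r + r) = (65 + z)/((2*r)) = (65 + z)*(1/(2*r)) = (65 + z)/(2*r))
K(-95, -103)*Y(3) = ((1/2)*(65 - 103)/(-95))*(3/2 - 3/2*3) = ((1/2)*(-1/95)*(-38))*(3/2 - 9/2) = (1/5)*(-3) = -3/5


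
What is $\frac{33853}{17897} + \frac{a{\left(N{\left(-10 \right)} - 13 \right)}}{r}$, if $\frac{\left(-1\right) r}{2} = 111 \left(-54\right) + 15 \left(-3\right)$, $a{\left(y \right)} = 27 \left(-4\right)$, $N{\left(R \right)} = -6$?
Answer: $\frac{2055271}{1091717} \approx 1.8826$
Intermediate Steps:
$a{\left(y \right)} = -108$
$r = 12078$ ($r = - 2 \left(111 \left(-54\right) + 15 \left(-3\right)\right) = - 2 \left(-5994 - 45\right) = \left(-2\right) \left(-6039\right) = 12078$)
$\frac{33853}{17897} + \frac{a{\left(N{\left(-10 \right)} - 13 \right)}}{r} = \frac{33853}{17897} - \frac{108}{12078} = 33853 \cdot \frac{1}{17897} - \frac{6}{671} = \frac{33853}{17897} - \frac{6}{671} = \frac{2055271}{1091717}$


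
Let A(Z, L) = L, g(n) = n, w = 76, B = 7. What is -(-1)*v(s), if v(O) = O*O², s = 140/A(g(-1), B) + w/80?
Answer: 73560059/8000 ≈ 9195.0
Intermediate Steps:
s = 419/20 (s = 140/7 + 76/80 = 140*(⅐) + 76*(1/80) = 20 + 19/20 = 419/20 ≈ 20.950)
v(O) = O³
-(-1)*v(s) = -(-1)*(419/20)³ = -(-1)*73560059/8000 = -1*(-73560059/8000) = 73560059/8000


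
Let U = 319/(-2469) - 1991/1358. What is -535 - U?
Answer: -1788453589/3352902 ≈ -533.40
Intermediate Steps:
U = -5348981/3352902 (U = 319*(-1/2469) - 1991*1/1358 = -319/2469 - 1991/1358 = -5348981/3352902 ≈ -1.5953)
-535 - U = -535 - 1*(-5348981/3352902) = -535 + 5348981/3352902 = -1788453589/3352902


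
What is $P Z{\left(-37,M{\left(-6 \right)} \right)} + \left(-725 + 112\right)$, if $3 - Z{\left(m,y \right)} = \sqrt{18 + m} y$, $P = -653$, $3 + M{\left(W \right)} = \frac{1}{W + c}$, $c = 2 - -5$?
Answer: $-2572 - 1306 i \sqrt{19} \approx -2572.0 - 5692.7 i$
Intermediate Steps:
$c = 7$ ($c = 2 + 5 = 7$)
$M{\left(W \right)} = -3 + \frac{1}{7 + W}$ ($M{\left(W \right)} = -3 + \frac{1}{W + 7} = -3 + \frac{1}{7 + W}$)
$Z{\left(m,y \right)} = 3 - y \sqrt{18 + m}$ ($Z{\left(m,y \right)} = 3 - \sqrt{18 + m} y = 3 - y \sqrt{18 + m}$)
$P Z{\left(-37,M{\left(-6 \right)} \right)} + \left(-725 + 112\right) = - 653 \left(3 - \frac{-20 - -18}{7 - 6} \sqrt{18 - 37}\right) + \left(-725 + 112\right) = - 653 \left(3 - \frac{-20 + 18}{1} \sqrt{-19}\right) - 613 = - 653 \left(3 - 1 \left(-2\right) i \sqrt{19}\right) - 613 = - 653 \left(3 - - 2 i \sqrt{19}\right) - 613 = - 653 \left(3 + 2 i \sqrt{19}\right) - 613 = \left(-1959 - 1306 i \sqrt{19}\right) - 613 = -2572 - 1306 i \sqrt{19}$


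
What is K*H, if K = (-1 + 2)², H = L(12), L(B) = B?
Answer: 12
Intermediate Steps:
H = 12
K = 1 (K = 1² = 1)
K*H = 1*12 = 12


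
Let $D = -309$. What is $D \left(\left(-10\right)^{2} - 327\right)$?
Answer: $70143$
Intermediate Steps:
$D \left(\left(-10\right)^{2} - 327\right) = - 309 \left(\left(-10\right)^{2} - 327\right) = - 309 \left(100 - 327\right) = \left(-309\right) \left(-227\right) = 70143$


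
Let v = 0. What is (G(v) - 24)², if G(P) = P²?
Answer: 576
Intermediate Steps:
(G(v) - 24)² = (0² - 24)² = (0 - 24)² = (-24)² = 576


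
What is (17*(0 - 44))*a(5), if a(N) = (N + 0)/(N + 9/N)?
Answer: -550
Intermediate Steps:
a(N) = N/(N + 9/N)
(17*(0 - 44))*a(5) = (17*(0 - 44))*(5²/(9 + 5²)) = (17*(-44))*(25/(9 + 25)) = -18700/34 = -748*25/34 = -550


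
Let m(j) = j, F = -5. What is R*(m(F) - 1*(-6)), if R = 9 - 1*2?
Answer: 7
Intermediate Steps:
R = 7 (R = 9 - 2 = 7)
R*(m(F) - 1*(-6)) = 7*(-5 - 1*(-6)) = 7*(-5 + 6) = 7*1 = 7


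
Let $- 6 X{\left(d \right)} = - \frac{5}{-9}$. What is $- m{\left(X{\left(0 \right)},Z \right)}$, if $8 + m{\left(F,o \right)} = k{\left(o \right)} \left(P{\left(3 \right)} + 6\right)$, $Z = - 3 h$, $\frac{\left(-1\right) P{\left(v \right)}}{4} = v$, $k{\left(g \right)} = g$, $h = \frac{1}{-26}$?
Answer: $\frac{113}{13} \approx 8.6923$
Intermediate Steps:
$h = - \frac{1}{26} \approx -0.038462$
$X{\left(d \right)} = - \frac{5}{54}$ ($X{\left(d \right)} = - \frac{\left(-5\right) \frac{1}{-9}}{6} = - \frac{\left(-5\right) \left(- \frac{1}{9}\right)}{6} = \left(- \frac{1}{6}\right) \frac{5}{9} = - \frac{5}{54}$)
$P{\left(v \right)} = - 4 v$
$Z = \frac{3}{26}$ ($Z = \left(-3\right) \left(- \frac{1}{26}\right) = \frac{3}{26} \approx 0.11538$)
$m{\left(F,o \right)} = -8 - 6 o$ ($m{\left(F,o \right)} = -8 + o \left(\left(-4\right) 3 + 6\right) = -8 + o \left(-12 + 6\right) = -8 + o \left(-6\right) = -8 - 6 o$)
$- m{\left(X{\left(0 \right)},Z \right)} = - (-8 - \frac{9}{13}) = \left(-1\right) \left(- \frac{113}{13}\right) = \frac{113}{13}$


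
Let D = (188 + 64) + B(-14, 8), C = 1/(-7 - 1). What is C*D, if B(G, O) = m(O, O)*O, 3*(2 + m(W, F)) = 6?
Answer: -63/2 ≈ -31.500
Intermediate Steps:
m(W, F) = 0 (m(W, F) = -2 + (⅓)*6 = -2 + 2 = 0)
C = -⅛ (C = 1/(-8) = -⅛ ≈ -0.12500)
B(G, O) = 0 (B(G, O) = 0*O = 0)
D = 252 (D = (188 + 64) + 0 = 252 + 0 = 252)
C*D = -⅛*252 = -63/2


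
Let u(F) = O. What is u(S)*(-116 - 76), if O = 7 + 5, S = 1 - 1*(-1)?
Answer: -2304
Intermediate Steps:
S = 2 (S = 1 + 1 = 2)
O = 12
u(F) = 12
u(S)*(-116 - 76) = 12*(-116 - 76) = 12*(-192) = -2304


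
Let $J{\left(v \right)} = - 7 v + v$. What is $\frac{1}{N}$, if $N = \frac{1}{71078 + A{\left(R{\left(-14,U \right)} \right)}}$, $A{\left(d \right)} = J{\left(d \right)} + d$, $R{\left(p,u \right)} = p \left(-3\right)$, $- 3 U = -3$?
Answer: $70868$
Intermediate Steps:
$U = 1$ ($U = \left(- \frac{1}{3}\right) \left(-3\right) = 1$)
$R{\left(p,u \right)} = - 3 p$
$J{\left(v \right)} = - 6 v$
$A{\left(d \right)} = - 5 d$ ($A{\left(d \right)} = - 6 d + d = - 5 d$)
$N = \frac{1}{70868}$ ($N = \frac{1}{71078 - 5 \left(\left(-3\right) \left(-14\right)\right)} = \frac{1}{71078 - 210} = \frac{1}{70868} \approx 1.4111 \cdot 10^{-5}$)
$\frac{1}{N} = \frac{1}{\frac{1}{70868}} = 70868$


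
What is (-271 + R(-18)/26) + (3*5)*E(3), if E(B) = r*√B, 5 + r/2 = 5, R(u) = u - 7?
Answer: -7071/26 ≈ -271.96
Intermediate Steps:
R(u) = -7 + u
r = 0 (r = -10 + 2*5 = -10 + 10 = 0)
E(B) = 0 (E(B) = 0*√B = 0)
(-271 + R(-18)/26) + (3*5)*E(3) = (-271 + (-7 - 18)/26) + (3*5)*0 = (-271 - 25*1/26) + 15*0 = (-271 - 25/26) + 0 = -7071/26 + 0 = -7071/26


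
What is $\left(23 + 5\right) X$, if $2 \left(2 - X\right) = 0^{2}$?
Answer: $56$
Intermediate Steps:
$X = 2$ ($X = 2 - \frac{0^{2}}{2} = 2 - 0 = 2 + 0 = 2$)
$\left(23 + 5\right) X = \left(23 + 5\right) 2 = 28 \cdot 2 = 56$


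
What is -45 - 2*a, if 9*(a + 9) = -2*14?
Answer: -187/9 ≈ -20.778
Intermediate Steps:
a = -109/9 (a = -9 + (-2*14)/9 = -9 + (1/9)*(-28) = -9 - 28/9 = -109/9 ≈ -12.111)
-45 - 2*a = -45 - 2*(-109/9) = -45 + 218/9 = -187/9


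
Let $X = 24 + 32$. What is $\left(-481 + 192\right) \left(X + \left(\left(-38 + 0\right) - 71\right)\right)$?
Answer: $15317$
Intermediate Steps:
$X = 56$
$\left(-481 + 192\right) \left(X + \left(\left(-38 + 0\right) - 71\right)\right) = \left(-481 + 192\right) \left(56 + \left(\left(-38 + 0\right) - 71\right)\right) = - 289 \left(56 - 109\right) = \left(-289\right) \left(-53\right) = 15317$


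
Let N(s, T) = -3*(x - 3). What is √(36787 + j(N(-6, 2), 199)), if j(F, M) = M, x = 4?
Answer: √36986 ≈ 192.32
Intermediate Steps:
N(s, T) = -3 (N(s, T) = -3*(4 - 3) = -3*1 = -3)
√(36787 + j(N(-6, 2), 199)) = √(36787 + 199) = √36986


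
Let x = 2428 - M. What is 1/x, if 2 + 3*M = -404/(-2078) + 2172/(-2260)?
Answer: 1761105/4277587057 ≈ 0.00041171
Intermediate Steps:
M = -1624117/1761105 (M = -⅔ + (-404/(-2078) + 2172/(-2260))/3 = -⅔ + (-404*(-1/2078) + 2172*(-1/2260))/3 = -⅔ + (202/1039 - 543/565)/3 = -⅔ + (⅓)*(-450047/587035) = -⅔ - 450047/1761105 = -1624117/1761105 ≈ -0.92221)
x = 4277587057/1761105 (x = 2428 - 1*(-1624117/1761105) = 2428 + 1624117/1761105 = 4277587057/1761105 ≈ 2428.9)
1/x = 1/(4277587057/1761105) = 1761105/4277587057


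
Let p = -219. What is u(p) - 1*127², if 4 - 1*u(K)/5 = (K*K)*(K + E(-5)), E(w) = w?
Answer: 53700211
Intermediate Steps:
u(K) = 20 - 5*K²*(-5 + K) (u(K) = 20 - 5*K*K*(K - 5) = 20 - 5*K²*(-5 + K))
u(p) - 1*127² = (20 - 5*(-219)³ + 25*(-219)²) - 1*127² = (20 - 5*(-10503459) + 25*47961) - 1*16129 = (20 + 52517295 + 1199025) - 16129 = 53716340 - 16129 = 53700211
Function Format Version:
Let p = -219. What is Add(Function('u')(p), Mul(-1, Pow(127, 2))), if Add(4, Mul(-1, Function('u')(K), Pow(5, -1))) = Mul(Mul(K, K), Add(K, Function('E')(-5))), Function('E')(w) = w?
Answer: 53700211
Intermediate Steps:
Function('u')(K) = Add(20, Mul(-5, Pow(K, 2), Add(-5, K))) (Function('u')(K) = Add(20, Mul(-5, Mul(Mul(K, K), Add(K, -5)))) = Add(20, Mul(-5, Mul(Pow(K, 2), Add(-5, K)))) = Add(20, Mul(-5, Pow(K, 2), Add(-5, K))))
Add(Function('u')(p), Mul(-1, Pow(127, 2))) = Add(Add(20, Mul(-5, Pow(-219, 3)), Mul(25, Pow(-219, 2))), Mul(-1, Pow(127, 2))) = Add(Add(20, Mul(-5, -10503459), Mul(25, 47961)), Mul(-1, 16129)) = Add(Add(20, 52517295, 1199025), -16129) = Add(53716340, -16129) = 53700211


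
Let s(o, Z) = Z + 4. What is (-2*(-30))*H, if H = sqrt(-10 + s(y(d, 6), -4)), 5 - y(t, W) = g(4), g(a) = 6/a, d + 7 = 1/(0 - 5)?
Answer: 60*I*sqrt(10) ≈ 189.74*I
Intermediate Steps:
d = -36/5 (d = -7 + 1/(0 - 5) = -7 + 1/(-5) = -7 - 1/5 = -36/5 ≈ -7.2000)
y(t, W) = 7/2 (y(t, W) = 5 - 6/4 = 5 - 1*3/2 = 5 - 3/2 = 7/2)
s(o, Z) = 4 + Z
H = I*sqrt(10) (H = sqrt(-10 + (4 - 4)) = sqrt(-10 + 0) = sqrt(-10) = I*sqrt(10) ≈ 3.1623*I)
(-2*(-30))*H = (-2*(-30))*(I*sqrt(10)) = 60*(I*sqrt(10)) = 60*I*sqrt(10)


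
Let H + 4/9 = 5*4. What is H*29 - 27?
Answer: 4861/9 ≈ 540.11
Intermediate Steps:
H = 176/9 (H = -4/9 + 5*4 = -4/9 + 20 = 176/9 ≈ 19.556)
H*29 - 27 = (176/9)*29 - 27 = 5104/9 - 27 = 4861/9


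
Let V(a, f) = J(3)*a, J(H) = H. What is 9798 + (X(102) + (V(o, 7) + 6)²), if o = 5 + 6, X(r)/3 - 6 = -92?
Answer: 11061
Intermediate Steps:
X(r) = -258 (X(r) = 18 + 3*(-92) = 18 - 276 = -258)
o = 11
V(a, f) = 3*a
9798 + (X(102) + (V(o, 7) + 6)²) = 9798 + (-258 + (3*11 + 6)²) = 9798 + (-258 + (33 + 6)²) = 9798 + (-258 + 39²) = 9798 + (-258 + 1521) = 9798 + 1263 = 11061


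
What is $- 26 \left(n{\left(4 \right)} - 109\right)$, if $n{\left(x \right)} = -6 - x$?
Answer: $3094$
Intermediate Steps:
$- 26 \left(n{\left(4 \right)} - 109\right) = - 26 \left(\left(-6 - 4\right) - 109\right) = - 26 \left(-10 - 109\right) = \left(-26\right) \left(-119\right) = 3094$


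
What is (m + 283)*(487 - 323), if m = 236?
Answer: 85116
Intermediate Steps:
(m + 283)*(487 - 323) = (236 + 283)*(487 - 323) = 519*164 = 85116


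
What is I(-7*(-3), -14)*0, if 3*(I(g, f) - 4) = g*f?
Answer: 0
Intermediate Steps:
I(g, f) = 4 + f*g/3 (I(g, f) = 4 + (g*f)/3 = 4 + (f*g)/3 = 4 + f*g/3)
I(-7*(-3), -14)*0 = (4 + (1/3)*(-14)*(-7*(-3)))*0 = (4 + (1/3)*(-14)*21)*0 = (4 - 98)*0 = -94*0 = 0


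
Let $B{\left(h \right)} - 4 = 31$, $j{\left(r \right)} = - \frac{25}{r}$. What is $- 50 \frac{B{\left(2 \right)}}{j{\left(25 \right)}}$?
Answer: $1750$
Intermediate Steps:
$B{\left(h \right)} = 35$ ($B{\left(h \right)} = 4 + 31 = 35$)
$- 50 \frac{B{\left(2 \right)}}{j{\left(25 \right)}} = - 50 \frac{35}{\left(-25\right) \frac{1}{25}} = - 50 \frac{35}{-1} = - 50 \cdot 35 \left(-1\right) = \left(-50\right) \left(-35\right) = 1750$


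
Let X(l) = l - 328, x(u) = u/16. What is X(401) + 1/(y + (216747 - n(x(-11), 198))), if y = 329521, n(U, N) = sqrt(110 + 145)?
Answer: 21783837658805/298408727569 + sqrt(255)/298408727569 ≈ 73.000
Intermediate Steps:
x(u) = u/16 (x(u) = u*(1/16) = u/16)
n(U, N) = sqrt(255)
X(l) = -328 + l
X(401) + 1/(y + (216747 - n(x(-11), 198))) = (-328 + 401) + 1/(329521 + (216747 - sqrt(255))) = 73 + 1/(546268 - sqrt(255))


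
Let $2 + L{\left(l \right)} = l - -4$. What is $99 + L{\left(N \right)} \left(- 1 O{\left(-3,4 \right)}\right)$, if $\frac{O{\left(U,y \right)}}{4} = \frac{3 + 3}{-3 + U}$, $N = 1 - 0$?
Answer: $111$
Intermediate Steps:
$N = 1$ ($N = 1 + 0 = 1$)
$O{\left(U,y \right)} = \frac{24}{-3 + U}$ ($O{\left(U,y \right)} = 4 \frac{3 + 3}{-3 + U} = 4 \frac{6}{-3 + U} = \frac{24}{-3 + U}$)
$L{\left(l \right)} = 2 + l$ ($L{\left(l \right)} = -2 + \left(l - -4\right) = -2 + \left(l + 4\right) = -2 + \left(4 + l\right) = 2 + l$)
$99 + L{\left(N \right)} \left(- 1 O{\left(-3,4 \right)}\right) = 99 + \left(2 + 1\right) \left(- 1 \frac{24}{-3 - 3}\right) = 99 + 3 \left(- 1 \frac{24}{-6}\right) = 99 + 3 \left(- 1 \cdot 24 \left(- \frac{1}{6}\right)\right) = 99 + 3 \left(- 1 \left(-4\right)\right) = 99 + 3 \left(\left(-1\right) \left(-4\right)\right) = 99 + 3 \cdot 4 = 99 + 12 = 111$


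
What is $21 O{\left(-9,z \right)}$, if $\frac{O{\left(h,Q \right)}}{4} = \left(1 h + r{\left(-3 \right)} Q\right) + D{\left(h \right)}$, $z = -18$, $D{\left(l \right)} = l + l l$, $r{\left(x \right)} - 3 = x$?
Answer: $5292$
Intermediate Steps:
$r{\left(x \right)} = 3 + x$
$D{\left(l \right)} = l + l^{2}$
$O{\left(h,Q \right)} = 4 h + 4 h \left(1 + h\right)$ ($O{\left(h,Q \right)} = 4 \left(\left(1 h + \left(3 - 3\right) Q\right) + h \left(1 + h\right)\right) = 4 \left(\left(h + 0 Q\right) + h \left(1 + h\right)\right) = 4 \left(\left(h + 0\right) + h \left(1 + h\right)\right) = 4 \left(h + h \left(1 + h\right)\right) = 4 h + 4 h \left(1 + h\right)$)
$21 O{\left(-9,z \right)} = 21 \cdot 4 \left(-9\right) \left(2 - 9\right) = 21 \cdot 4 \left(-9\right) \left(-7\right) = 21 \cdot 252 = 5292$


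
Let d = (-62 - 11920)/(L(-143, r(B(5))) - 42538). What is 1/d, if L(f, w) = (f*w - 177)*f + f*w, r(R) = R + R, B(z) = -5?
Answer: 73429/3994 ≈ 18.385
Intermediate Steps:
r(R) = 2*R
L(f, w) = f*w + f*(-177 + f*w) (L(f, w) = (-177 + f*w)*f + f*w = f*(-177 + f*w) + f*w = f*w + f*(-177 + f*w))
d = 3994/73429 (d = (-62 - 11920)/(-143*(-177 + 2*(-5) - 286*(-5)) - 42538) = -11982/(-143*(-177 - 10 - 143*(-10)) - 42538) = -11982/(-143*(-177 - 10 + 1430) - 42538) = -11982/(-143*1243 - 42538) = -11982/(-177749 - 42538) = -11982/(-220287) = -11982*(-1/220287) = 3994/73429 ≈ 0.054393)
1/d = 1/(3994/73429) = 73429/3994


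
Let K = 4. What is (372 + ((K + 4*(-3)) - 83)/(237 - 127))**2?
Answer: 1667007241/12100 ≈ 1.3777e+5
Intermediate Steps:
(372 + ((K + 4*(-3)) - 83)/(237 - 127))**2 = (372 + ((4 + 4*(-3)) - 83)/(237 - 127))**2 = (372 + ((4 - 12) - 83)/110)**2 = (372 + (-8 - 83)*(1/110))**2 = (372 - 91*1/110)**2 = (372 - 91/110)**2 = (40829/110)**2 = 1667007241/12100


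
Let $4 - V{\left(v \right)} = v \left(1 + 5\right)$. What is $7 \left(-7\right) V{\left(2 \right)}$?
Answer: $392$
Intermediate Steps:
$V{\left(v \right)} = 4 - 6 v$ ($V{\left(v \right)} = 4 - v \left(1 + 5\right) = 4 - v 6 = 4 - 6 v$)
$7 \left(-7\right) V{\left(2 \right)} = 7 \left(-7\right) \left(4 - 12\right) = - 49 \left(4 - 12\right) = \left(-49\right) \left(-8\right) = 392$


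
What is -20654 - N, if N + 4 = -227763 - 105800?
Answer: 312913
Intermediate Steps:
N = -333567 (N = -4 + (-227763 - 105800) = -4 - 333563 = -333567)
-20654 - N = -20654 - 1*(-333567) = -20654 + 333567 = 312913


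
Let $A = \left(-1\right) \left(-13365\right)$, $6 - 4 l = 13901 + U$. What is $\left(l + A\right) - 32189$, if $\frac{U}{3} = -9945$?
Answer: $-14839$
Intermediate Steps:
$U = -29835$ ($U = 3 \left(-9945\right) = -29835$)
$l = 3985$ ($l = \frac{3}{2} - \frac{13901 - 29835}{4} = \frac{3}{2} - - \frac{7967}{2} = \frac{3}{2} + \frac{7967}{2} = 3985$)
$A = 13365$
$\left(l + A\right) - 32189 = \left(3985 + 13365\right) - 32189 = 17350 - 32189 = -14839$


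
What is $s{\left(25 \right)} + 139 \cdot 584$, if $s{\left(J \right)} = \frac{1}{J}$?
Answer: $\frac{2029401}{25} \approx 81176.0$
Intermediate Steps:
$s{\left(25 \right)} + 139 \cdot 584 = \frac{1}{25} + 139 \cdot 584 = \frac{1}{25} + 81176 = \frac{2029401}{25}$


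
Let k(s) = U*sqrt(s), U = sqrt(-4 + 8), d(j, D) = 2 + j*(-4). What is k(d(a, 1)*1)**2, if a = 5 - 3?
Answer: -24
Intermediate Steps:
a = 2
d(j, D) = 2 - 4*j
U = 2 (U = sqrt(4) = 2)
k(s) = 2*sqrt(s)
k(d(a, 1)*1)**2 = (2*sqrt((2 - 4*2)*1))**2 = (2*sqrt((2 - 8)*1))**2 = (2*sqrt(-6*1))**2 = (2*sqrt(-6))**2 = (2*(I*sqrt(6)))**2 = (2*I*sqrt(6))**2 = -24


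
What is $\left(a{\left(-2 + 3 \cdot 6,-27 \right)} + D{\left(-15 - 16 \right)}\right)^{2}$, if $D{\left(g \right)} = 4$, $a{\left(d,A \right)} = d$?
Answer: $400$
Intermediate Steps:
$\left(a{\left(-2 + 3 \cdot 6,-27 \right)} + D{\left(-15 - 16 \right)}\right)^{2} = \left(\left(-2 + 3 \cdot 6\right) + 4\right)^{2} = \left(\left(-2 + 18\right) + 4\right)^{2} = \left(16 + 4\right)^{2} = 20^{2} = 400$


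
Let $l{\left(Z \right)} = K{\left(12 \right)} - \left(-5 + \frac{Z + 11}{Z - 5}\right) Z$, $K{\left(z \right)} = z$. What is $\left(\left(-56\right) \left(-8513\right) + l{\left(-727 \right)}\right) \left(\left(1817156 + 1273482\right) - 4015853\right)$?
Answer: $- \frac{26741288064940}{61} \approx -4.3838 \cdot 10^{11}$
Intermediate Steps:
$l{\left(Z \right)} = 12 - Z \left(-5 + \frac{11 + Z}{-5 + Z}\right)$ ($l{\left(Z \right)} = 12 - \left(-5 + \frac{Z + 11}{Z - 5}\right) Z = 12 - \left(-5 + \frac{11 + Z}{-5 + Z}\right) Z = 12 - Z \left(-5 + \frac{11 + Z}{-5 + Z}\right)$)
$\left(\left(-56\right) \left(-8513\right) + l{\left(-727 \right)}\right) \left(\left(1817156 + 1273482\right) - 4015853\right) = \left(\left(-56\right) \left(-8513\right) + \frac{4 \left(-15 + \left(-727\right)^{2} - -4362\right)}{-5 - 727}\right) \left(\left(1817156 + 1273482\right) - 4015853\right) = \left(476728 + \frac{4 \left(-15 + 528529 + 4362\right)}{-732}\right) \left(3090638 - 4015853\right) = \left(476728 + 4 \left(- \frac{1}{732}\right) 532876\right) \left(-925215\right) = \left(476728 - \frac{532876}{183}\right) \left(-925215\right) = \frac{86708348}{183} \left(-925215\right) = - \frac{26741288064940}{61}$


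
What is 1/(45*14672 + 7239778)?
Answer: 1/7900018 ≈ 1.2658e-7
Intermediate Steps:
1/(45*14672 + 7239778) = 1/(660240 + 7239778) = 1/7900018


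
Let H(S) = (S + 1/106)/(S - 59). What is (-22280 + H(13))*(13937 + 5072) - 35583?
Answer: -2065285771639/4876 ≈ -4.2356e+8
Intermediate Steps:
H(S) = (1/106 + S)/(-59 + S) (H(S) = (S + 1/106)/(-59 + S) = (1/106 + S)/(-59 + S))
(-22280 + H(13))*(13937 + 5072) - 35583 = (-22280 + (1/106 + 13)/(-59 + 13))*(13937 + 5072) - 35583 = (-22280 + (1379/106)/(-46))*19009 - 35583 = (-22280 - 1/46*1379/106)*19009 - 35583 = (-22280 - 1379/4876)*19009 - 35583 = -108638659/4876*19009 - 35583 = -2065112268931/4876 - 35583 = -2065285771639/4876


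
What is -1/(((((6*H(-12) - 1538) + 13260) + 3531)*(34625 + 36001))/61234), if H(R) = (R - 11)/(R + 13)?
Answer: -30617/533755995 ≈ -5.7361e-5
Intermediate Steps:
H(R) = (-11 + R)/(13 + R)
-1/(((((6*H(-12) - 1538) + 13260) + 3531)*(34625 + 36001))/61234) = -1/(((((6*((-11 - 12)/(13 - 12)) - 1538) + 13260) + 3531)*(34625 + 36001))/61234) = -1/(((((6*(-23/1) - 1538) + 13260) + 3531)*70626)*(1/61234)) = -1/(((((6*(1*(-23)) - 1538) + 13260) + 3531)*70626)*(1/61234)) = -1/(((((6*(-23) - 1538) + 13260) + 3531)*70626)*(1/61234)) = -1/(((((-138 - 1538) + 13260) + 3531)*70626)*(1/61234)) = -1/((((-1676 + 13260) + 3531)*70626)*(1/61234)) = -1/(((11584 + 3531)*70626)*(1/61234)) = -1/((15115*70626)*(1/61234)) = -1/(1067511990*(1/61234)) = -1/533755995/30617 = -1*30617/533755995 = -30617/533755995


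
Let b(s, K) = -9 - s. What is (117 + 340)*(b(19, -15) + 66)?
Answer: 17366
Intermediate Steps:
(117 + 340)*(b(19, -15) + 66) = (117 + 340)*((-9 - 1*19) + 66) = 457*((-9 - 19) + 66) = 457*(-28 + 66) = 457*38 = 17366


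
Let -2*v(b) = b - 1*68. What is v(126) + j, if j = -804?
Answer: -833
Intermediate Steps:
v(b) = 34 - b/2 (v(b) = -(b - 1*68)/2 = -(b - 68)/2 = -(-68 + b)/2 = 34 - b/2)
v(126) + j = (34 - ½*126) - 804 = (34 - 63) - 804 = -29 - 804 = -833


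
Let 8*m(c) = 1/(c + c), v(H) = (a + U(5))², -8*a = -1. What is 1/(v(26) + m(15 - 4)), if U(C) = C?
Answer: 704/18495 ≈ 0.038064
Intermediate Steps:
a = ⅛ (a = -⅛*(-1) = ⅛ ≈ 0.12500)
v(H) = 1681/64 (v(H) = (⅛ + 5)² = (41/8)² = 1681/64)
m(c) = 1/(16*c) (m(c) = 1/(8*(c + c)) = 1/(8*((2*c))) = (1/(2*c))/8 = 1/(16*c))
1/(v(26) + m(15 - 4)) = 1/(1681/64 + 1/(16*(15 - 4))) = 1/(1681/64 + (1/16)/11) = 1/(1681/64 + (1/16)*(1/11)) = 1/(1681/64 + 1/176) = 1/(18495/704) = 704/18495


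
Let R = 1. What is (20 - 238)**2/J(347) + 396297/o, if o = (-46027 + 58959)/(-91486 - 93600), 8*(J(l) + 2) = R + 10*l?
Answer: -126707985029833/22340030 ≈ -5.6718e+6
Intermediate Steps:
J(l) = -15/8 + 5*l/4 (J(l) = -2 + (1 + 10*l)/8 = -2 + (1/8 + 5*l/4) = -15/8 + 5*l/4)
o = -6466/92543 (o = 12932/(-185086) = 12932*(-1/185086) = -6466/92543 ≈ -0.069870)
(20 - 238)**2/J(347) + 396297/o = (20 - 238)**2/(-15/8 + (5/4)*347) + 396297/(-6466/92543) = (-218)**2/(-15/8 + 1735/4) + 396297*(-92543/6466) = 47524/(3455/8) - 36674513271/6466 = 47524*(8/3455) - 36674513271/6466 = 380192/3455 - 36674513271/6466 = -126707985029833/22340030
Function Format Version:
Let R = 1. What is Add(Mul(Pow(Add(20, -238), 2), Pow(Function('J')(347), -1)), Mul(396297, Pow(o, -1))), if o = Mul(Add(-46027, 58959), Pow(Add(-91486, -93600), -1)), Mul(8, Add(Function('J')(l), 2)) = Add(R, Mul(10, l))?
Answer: Rational(-126707985029833, 22340030) ≈ -5.6718e+6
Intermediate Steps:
Function('J')(l) = Add(Rational(-15, 8), Mul(Rational(5, 4), l)) (Function('J')(l) = Add(-2, Mul(Rational(1, 8), Add(1, Mul(10, l)))) = Add(-2, Add(Rational(1, 8), Mul(Rational(5, 4), l))) = Add(Rational(-15, 8), Mul(Rational(5, 4), l)))
o = Rational(-6466, 92543) (o = Mul(12932, Pow(-185086, -1)) = Mul(12932, Rational(-1, 185086)) = Rational(-6466, 92543) ≈ -0.069870)
Add(Mul(Pow(Add(20, -238), 2), Pow(Function('J')(347), -1)), Mul(396297, Pow(o, -1))) = Add(Mul(Pow(Add(20, -238), 2), Pow(Add(Rational(-15, 8), Mul(Rational(5, 4), 347)), -1)), Mul(396297, Pow(Rational(-6466, 92543), -1))) = Add(Mul(Pow(-218, 2), Pow(Add(Rational(-15, 8), Rational(1735, 4)), -1)), Mul(396297, Rational(-92543, 6466))) = Add(Mul(47524, Pow(Rational(3455, 8), -1)), Rational(-36674513271, 6466)) = Add(Mul(47524, Rational(8, 3455)), Rational(-36674513271, 6466)) = Add(Rational(380192, 3455), Rational(-36674513271, 6466)) = Rational(-126707985029833, 22340030)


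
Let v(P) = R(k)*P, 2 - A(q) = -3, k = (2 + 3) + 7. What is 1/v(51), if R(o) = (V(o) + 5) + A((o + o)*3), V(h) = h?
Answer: 1/1122 ≈ 0.00089127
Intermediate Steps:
k = 12 (k = 5 + 7 = 12)
A(q) = 5 (A(q) = 2 - 1*(-3) = 2 + 3 = 5)
R(o) = 10 + o (R(o) = (o + 5) + 5 = (5 + o) + 5 = 10 + o)
v(P) = 22*P (v(P) = (10 + 12)*P = 22*P)
1/v(51) = 1/(22*51) = 1/1122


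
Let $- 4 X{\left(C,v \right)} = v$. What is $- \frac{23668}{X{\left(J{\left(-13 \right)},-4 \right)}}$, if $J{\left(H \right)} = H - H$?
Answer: $-23668$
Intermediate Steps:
$J{\left(H \right)} = 0$
$X{\left(C,v \right)} = - \frac{v}{4}$
$- \frac{23668}{X{\left(J{\left(-13 \right)},-4 \right)}} = - \frac{23668}{\left(- \frac{1}{4}\right) \left(-4\right)} = - \frac{23668}{1} = \left(-23668\right) 1 = -23668$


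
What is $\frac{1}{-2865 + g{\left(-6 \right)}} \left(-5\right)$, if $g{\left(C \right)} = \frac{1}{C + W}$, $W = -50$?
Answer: $\frac{280}{160441} \approx 0.0017452$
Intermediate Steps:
$g{\left(C \right)} = \frac{1}{-50 + C}$ ($g{\left(C \right)} = \frac{1}{C - 50} = \frac{1}{-50 + C}$)
$\frac{1}{-2865 + g{\left(-6 \right)}} \left(-5\right) = \frac{1}{-2865 + \frac{1}{-50 - 6}} \left(-5\right) = \frac{1}{-2865 + \frac{1}{-56}} \left(-5\right) = \frac{1}{-2865 - \frac{1}{56}} \left(-5\right) = \frac{1}{- \frac{160441}{56}} \left(-5\right) = \left(- \frac{56}{160441}\right) \left(-5\right) = \frac{280}{160441}$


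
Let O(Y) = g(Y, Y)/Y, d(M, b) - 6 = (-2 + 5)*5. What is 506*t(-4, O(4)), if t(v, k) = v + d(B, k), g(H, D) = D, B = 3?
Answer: 8602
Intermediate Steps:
d(M, b) = 21 (d(M, b) = 6 + (-2 + 5)*5 = 6 + 3*5 = 6 + 15 = 21)
O(Y) = 1 (O(Y) = Y/Y = 1)
t(v, k) = 21 + v (t(v, k) = v + 21 = 21 + v)
506*t(-4, O(4)) = 506*(21 - 4) = 506*17 = 8602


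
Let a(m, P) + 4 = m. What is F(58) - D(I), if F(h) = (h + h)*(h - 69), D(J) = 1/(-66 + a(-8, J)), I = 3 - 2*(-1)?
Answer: -99527/78 ≈ -1276.0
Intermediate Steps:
a(m, P) = -4 + m
I = 5 (I = 3 + 2 = 5)
D(J) = -1/78 (D(J) = 1/(-66 + (-4 - 8)) = 1/(-66 - 12) = 1/(-78) = -1/78)
F(h) = 2*h*(-69 + h) (F(h) = (2*h)*(-69 + h) = 2*h*(-69 + h))
F(58) - D(I) = 2*58*(-69 + 58) - 1*(-1/78) = 2*58*(-11) + 1/78 = -1276 + 1/78 = -99527/78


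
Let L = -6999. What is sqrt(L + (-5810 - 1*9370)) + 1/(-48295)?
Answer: -1/48295 + I*sqrt(22179) ≈ -2.0706e-5 + 148.93*I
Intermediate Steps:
sqrt(L + (-5810 - 1*9370)) + 1/(-48295) = sqrt(-6999 + (-5810 - 1*9370)) + 1/(-48295) = sqrt(-6999 + (-5810 - 9370)) - 1/48295 = sqrt(-6999 - 15180) - 1/48295 = sqrt(-22179) - 1/48295 = I*sqrt(22179) - 1/48295 = -1/48295 + I*sqrt(22179)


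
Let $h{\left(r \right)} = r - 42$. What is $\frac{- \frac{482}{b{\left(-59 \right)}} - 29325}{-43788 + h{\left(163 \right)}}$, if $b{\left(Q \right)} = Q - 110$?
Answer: $\frac{4955443}{7379723} \approx 0.67149$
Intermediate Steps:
$b{\left(Q \right)} = -110 + Q$ ($b{\left(Q \right)} = Q - 110 = -110 + Q$)
$h{\left(r \right)} = -42 + r$
$\frac{- \frac{482}{b{\left(-59 \right)}} - 29325}{-43788 + h{\left(163 \right)}} = \frac{- \frac{482}{-110 - 59} - 29325}{-43788 + \left(-42 + 163\right)} = \frac{- \frac{482}{-169} - 29325}{-43788 + 121} = \frac{\left(-482\right) \left(- \frac{1}{169}\right) - 29325}{-43667} = \left(\frac{482}{169} - 29325\right) \left(- \frac{1}{43667}\right) = \left(- \frac{4955443}{169}\right) \left(- \frac{1}{43667}\right) = \frac{4955443}{7379723}$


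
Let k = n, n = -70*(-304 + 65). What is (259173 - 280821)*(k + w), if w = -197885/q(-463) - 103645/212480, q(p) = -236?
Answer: -59596448732997/156704 ≈ -3.8031e+8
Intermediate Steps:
w = 2101107229/2507264 (w = -197885/(-236) - 103645/212480 = -197885*(-1/236) - 103645*1/212480 = 197885/236 - 20729/42496 = 2101107229/2507264 ≈ 838.01)
n = 16730 (n = -70*(-239) = 16730)
k = 16730
(259173 - 280821)*(k + w) = (259173 - 280821)*(16730 + 2101107229/2507264) = -21648*44047633949/2507264 = -59596448732997/156704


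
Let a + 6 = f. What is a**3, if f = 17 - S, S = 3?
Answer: 512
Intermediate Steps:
f = 14 (f = 17 - 1*3 = 17 - 3 = 14)
a = 8 (a = -6 + 14 = 8)
a**3 = 8**3 = 512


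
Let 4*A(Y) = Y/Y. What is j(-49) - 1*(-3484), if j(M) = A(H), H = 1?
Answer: 13937/4 ≈ 3484.3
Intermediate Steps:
A(Y) = ¼ (A(Y) = (Y/Y)/4 = (¼)*1 = ¼)
j(M) = ¼
j(-49) - 1*(-3484) = ¼ - 1*(-3484) = ¼ + 3484 = 13937/4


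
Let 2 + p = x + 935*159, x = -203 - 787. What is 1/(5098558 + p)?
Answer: 1/5246231 ≈ 1.9061e-7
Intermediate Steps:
x = -990
p = 147673 (p = -2 + (-990 + 935*159) = -2 + (-990 + 148665) = -2 + 147675 = 147673)
1/(5098558 + p) = 1/(5098558 + 147673) = 1/5246231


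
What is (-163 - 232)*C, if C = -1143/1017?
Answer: 50165/113 ≈ 443.94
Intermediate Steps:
C = -127/113 (C = -1143*1/1017 = -127/113 ≈ -1.1239)
(-163 - 232)*C = (-163 - 232)*(-127/113) = -395*(-127/113) = 50165/113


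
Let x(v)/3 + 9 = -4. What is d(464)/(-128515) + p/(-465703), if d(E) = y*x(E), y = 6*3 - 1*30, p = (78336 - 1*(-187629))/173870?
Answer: -1083684966213/297316811002690 ≈ -0.0036449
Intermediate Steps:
x(v) = -39 (x(v) = -27 + 3*(-4) = -27 - 12 = -39)
p = 53193/34774 (p = (78336 + 187629)*(1/173870) = 265965*(1/173870) = 53193/34774 ≈ 1.5297)
y = -12 (y = 18 - 30 = -12)
d(E) = 468 (d(E) = -12*(-39) = 468)
d(464)/(-128515) + p/(-465703) = 468/(-128515) + (53193/34774)/(-465703) = 468*(-1/128515) + (53193/34774)*(-1/465703) = -468/128515 - 7599/2313479446 = -1083684966213/297316811002690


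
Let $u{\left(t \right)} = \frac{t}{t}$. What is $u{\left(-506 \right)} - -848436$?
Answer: $848437$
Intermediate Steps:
$u{\left(t \right)} = 1$
$u{\left(-506 \right)} - -848436 = 1 - -848436 = 1 + 848436 = 848437$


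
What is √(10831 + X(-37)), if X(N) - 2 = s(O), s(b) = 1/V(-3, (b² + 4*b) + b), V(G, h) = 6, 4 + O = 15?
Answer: √389994/6 ≈ 104.08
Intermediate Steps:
O = 11 (O = -4 + 15 = 11)
s(b) = ⅙ (s(b) = 1/6 = ⅙)
X(N) = 13/6 (X(N) = 2 + ⅙ = 13/6)
√(10831 + X(-37)) = √(10831 + 13/6) = √(64999/6) = √389994/6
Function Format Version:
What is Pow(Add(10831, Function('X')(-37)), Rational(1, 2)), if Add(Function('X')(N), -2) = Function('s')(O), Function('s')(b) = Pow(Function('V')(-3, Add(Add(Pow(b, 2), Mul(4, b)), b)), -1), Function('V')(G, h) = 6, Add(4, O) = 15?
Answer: Mul(Rational(1, 6), Pow(389994, Rational(1, 2))) ≈ 104.08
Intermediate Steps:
O = 11 (O = Add(-4, 15) = 11)
Function('s')(b) = Rational(1, 6) (Function('s')(b) = Pow(6, -1) = Rational(1, 6))
Function('X')(N) = Rational(13, 6) (Function('X')(N) = Add(2, Rational(1, 6)) = Rational(13, 6))
Pow(Add(10831, Function('X')(-37)), Rational(1, 2)) = Pow(Add(10831, Rational(13, 6)), Rational(1, 2)) = Pow(Rational(64999, 6), Rational(1, 2)) = Mul(Rational(1, 6), Pow(389994, Rational(1, 2)))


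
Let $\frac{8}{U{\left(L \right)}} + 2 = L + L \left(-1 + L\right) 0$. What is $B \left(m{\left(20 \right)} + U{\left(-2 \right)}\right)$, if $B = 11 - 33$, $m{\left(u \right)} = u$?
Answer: $-396$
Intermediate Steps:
$U{\left(L \right)} = \frac{8}{-2 + L}$ ($U{\left(L \right)} = \frac{8}{-2 + \left(L + L \left(-1 + L\right) 0\right)} = \frac{8}{-2 + \left(L + 0\right)} = \frac{8}{-2 + L}$)
$B = -22$ ($B = 11 - 33 = -22$)
$B \left(m{\left(20 \right)} + U{\left(-2 \right)}\right) = - 22 \left(20 + \frac{8}{-2 - 2}\right) = - 22 \left(20 + \frac{8}{-4}\right) = - 22 \left(20 + 8 \left(- \frac{1}{4}\right)\right) = - 22 \left(20 - 2\right) = \left(-22\right) 18 = -396$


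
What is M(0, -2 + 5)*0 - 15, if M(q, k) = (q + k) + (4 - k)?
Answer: -15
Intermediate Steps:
M(q, k) = 4 + q (M(q, k) = (k + q) + (4 - k) = 4 + q)
M(0, -2 + 5)*0 - 15 = (4 + 0)*0 - 15 = 4*0 - 15 = 0 - 15 = -15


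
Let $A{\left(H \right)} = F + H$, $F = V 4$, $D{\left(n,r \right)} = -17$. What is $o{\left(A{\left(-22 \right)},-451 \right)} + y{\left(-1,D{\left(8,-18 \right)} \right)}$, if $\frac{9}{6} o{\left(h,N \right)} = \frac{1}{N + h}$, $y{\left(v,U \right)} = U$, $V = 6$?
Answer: $- \frac{22901}{1347} \approx -17.001$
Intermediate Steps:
$F = 24$ ($F = 6 \cdot 4 = 24$)
$A{\left(H \right)} = 24 + H$
$o{\left(h,N \right)} = \frac{2}{3 \left(N + h\right)}$
$o{\left(A{\left(-22 \right)},-451 \right)} + y{\left(-1,D{\left(8,-18 \right)} \right)} = \frac{2}{3 \left(-451 + \left(24 - 22\right)\right)} - 17 = \frac{2}{3 \left(-451 + 2\right)} - 17 = \frac{2}{3 \left(-449\right)} - 17 = \frac{2}{3} \left(- \frac{1}{449}\right) - 17 = - \frac{2}{1347} - 17 = - \frac{22901}{1347}$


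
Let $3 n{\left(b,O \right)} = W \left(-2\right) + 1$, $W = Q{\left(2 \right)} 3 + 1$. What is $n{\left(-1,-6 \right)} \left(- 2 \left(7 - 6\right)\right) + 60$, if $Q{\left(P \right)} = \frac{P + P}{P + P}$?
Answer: $\frac{194}{3} \approx 64.667$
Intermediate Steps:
$Q{\left(P \right)} = 1$ ($Q{\left(P \right)} = \frac{2 P}{2 P} = 2 P \frac{1}{2 P} = 1$)
$W = 4$ ($W = 1 \cdot 3 + 1 = 3 + 1 = 4$)
$n{\left(b,O \right)} = - \frac{7}{3}$ ($n{\left(b,O \right)} = \frac{4 \left(-2\right) + 1}{3} = \frac{-8 + 1}{3} = \frac{1}{3} \left(-7\right) = - \frac{7}{3}$)
$n{\left(-1,-6 \right)} \left(- 2 \left(7 - 6\right)\right) + 60 = - \frac{7 \left(- 2 \left(7 - 6\right)\right)}{3} + 60 = - \frac{7 \left(\left(-2\right) 1\right)}{3} + 60 = \left(- \frac{7}{3}\right) \left(-2\right) + 60 = \frac{14}{3} + 60 = \frac{194}{3}$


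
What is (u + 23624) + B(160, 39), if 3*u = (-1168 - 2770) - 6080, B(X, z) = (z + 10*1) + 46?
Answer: 61139/3 ≈ 20380.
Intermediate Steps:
B(X, z) = 56 + z (B(X, z) = (z + 10) + 46 = (10 + z) + 46 = 56 + z)
u = -10018/3 (u = ((-1168 - 2770) - 6080)/3 = (-3938 - 6080)/3 = (⅓)*(-10018) = -10018/3 ≈ -3339.3)
(u + 23624) + B(160, 39) = (-10018/3 + 23624) + (56 + 39) = 60854/3 + 95 = 61139/3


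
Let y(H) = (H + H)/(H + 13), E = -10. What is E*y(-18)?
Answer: -72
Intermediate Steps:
y(H) = 2*H/(13 + H) (y(H) = (2*H)/(13 + H) = 2*H/(13 + H))
E*y(-18) = -20*(-18)/(13 - 18) = -20*(-18)/(-5) = -20*(-18)*(-1)/5 = -10*36/5 = -72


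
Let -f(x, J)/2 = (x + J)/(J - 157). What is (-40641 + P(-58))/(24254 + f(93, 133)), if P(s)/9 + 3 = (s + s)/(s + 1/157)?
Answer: -740236464/442008295 ≈ -1.6747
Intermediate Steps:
f(x, J) = -2*(J + x)/(-157 + J) (f(x, J) = -2*(x + J)/(J - 157) = -2*(J + x)/(-157 + J))
P(s) = -27 + 18*s/(1/157 + s) (P(s) = -27 + 9*((s + s)/(s + 1/157)) = -27 + 9*((2*s)/(s + 1/157)) = -27 + 9*((2*s)/(1/157 + s)) = -27 + 9*(2*s/(1/157 + s)) = -27 + 18*s/(1/157 + s))
(-40641 + P(-58))/(24254 + f(93, 133)) = (-40641 + 9*(-3 - 157*(-58))/(1 + 157*(-58)))/(24254 + 2*(-1*133 - 1*93)/(-157 + 133)) = (-40641 + 9*(-3 + 9106)/(1 - 9106))/(24254 + 2*(-133 - 93)/(-24)) = (-40641 + 9*9103/(-9105))/(24254 + 2*(-1/24)*(-226)) = (-40641 + 9*(-1/9105)*9103)/(24254 + 113/6) = (-40641 - 27309/3035)/(145637/6) = -123372744/3035*6/145637 = -740236464/442008295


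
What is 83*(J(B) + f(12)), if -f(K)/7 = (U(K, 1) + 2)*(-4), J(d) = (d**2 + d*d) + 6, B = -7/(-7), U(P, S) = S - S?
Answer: 5312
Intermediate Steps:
U(P, S) = 0
B = 1 (B = -7*(-1/7) = 1)
J(d) = 6 + 2*d**2 (J(d) = (d**2 + d**2) + 6 = 2*d**2 + 6 = 6 + 2*d**2)
f(K) = 56 (f(K) = -7*(0 + 2)*(-4) = -14*(-4) = -7*(-8) = 56)
83*(J(B) + f(12)) = 83*((6 + 2*1**2) + 56) = 83*((6 + 2*1) + 56) = 83*((6 + 2) + 56) = 83*(8 + 56) = 83*64 = 5312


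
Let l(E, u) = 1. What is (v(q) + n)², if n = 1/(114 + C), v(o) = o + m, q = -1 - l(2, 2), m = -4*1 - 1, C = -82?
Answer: 49729/1024 ≈ 48.563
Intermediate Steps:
m = -5 (m = -4 - 1 = -5)
q = -2 (q = -1 - 1*1 = -1 - 1 = -2)
v(o) = -5 + o (v(o) = o - 5 = -5 + o)
n = 1/32 (n = 1/(114 - 82) = 1/32 ≈ 0.031250)
(v(q) + n)² = ((-5 - 2) + 1/32)² = (-7 + 1/32)² = (-223/32)² = 49729/1024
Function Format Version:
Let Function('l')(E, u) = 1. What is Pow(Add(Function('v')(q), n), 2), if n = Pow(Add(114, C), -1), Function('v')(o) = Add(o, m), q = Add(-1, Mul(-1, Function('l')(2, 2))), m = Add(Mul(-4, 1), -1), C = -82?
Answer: Rational(49729, 1024) ≈ 48.563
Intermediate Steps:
m = -5 (m = Add(-4, -1) = -5)
q = -2 (q = Add(-1, Mul(-1, 1)) = Add(-1, -1) = -2)
Function('v')(o) = Add(-5, o) (Function('v')(o) = Add(o, -5) = Add(-5, o))
n = Rational(1, 32) (n = Pow(Add(114, -82), -1) = Pow(32, -1) = Rational(1, 32) ≈ 0.031250)
Pow(Add(Function('v')(q), n), 2) = Pow(Add(Add(-5, -2), Rational(1, 32)), 2) = Pow(Add(-7, Rational(1, 32)), 2) = Pow(Rational(-223, 32), 2) = Rational(49729, 1024)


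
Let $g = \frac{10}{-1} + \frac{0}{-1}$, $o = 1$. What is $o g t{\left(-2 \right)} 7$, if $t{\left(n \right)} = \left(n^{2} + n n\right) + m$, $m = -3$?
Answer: $-350$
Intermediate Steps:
$g = -10$ ($g = 10 \left(-1\right) + 0 \left(-1\right) = -10 + 0 = -10$)
$t{\left(n \right)} = -3 + 2 n^{2}$ ($t{\left(n \right)} = \left(n^{2} + n n\right) - 3 = \left(n^{2} + n^{2}\right) - 3 = 2 n^{2} - 3 = -3 + 2 n^{2}$)
$o g t{\left(-2 \right)} 7 = 1 - 10 \left(-3 + 2 \left(-2\right)^{2}\right) 7 = 1 - 10 \left(-3 + 2 \cdot 4\right) 7 = 1 - 10 \left(-3 + 8\right) 7 = 1 \left(-10\right) 5 \cdot 7 = 1 \left(\left(-50\right) 7\right) = 1 \left(-350\right) = -350$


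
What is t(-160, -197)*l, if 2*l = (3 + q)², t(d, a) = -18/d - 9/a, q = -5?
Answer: 2493/7880 ≈ 0.31637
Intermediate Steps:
l = 2 (l = (3 - 5)²/2 = (½)*(-2)² = (½)*4 = 2)
t(-160, -197)*l = (-18/(-160) - 9/(-197))*2 = (-18*(-1/160) - 9*(-1/197))*2 = (9/80 + 9/197)*2 = (2493/15760)*2 = 2493/7880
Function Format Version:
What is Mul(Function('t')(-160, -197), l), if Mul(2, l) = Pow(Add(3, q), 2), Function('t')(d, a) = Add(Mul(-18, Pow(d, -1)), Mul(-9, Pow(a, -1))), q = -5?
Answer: Rational(2493, 7880) ≈ 0.31637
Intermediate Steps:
l = 2 (l = Mul(Rational(1, 2), Pow(Add(3, -5), 2)) = Mul(Rational(1, 2), Pow(-2, 2)) = Mul(Rational(1, 2), 4) = 2)
Mul(Function('t')(-160, -197), l) = Mul(Add(Mul(-18, Pow(-160, -1)), Mul(-9, Pow(-197, -1))), 2) = Mul(Add(Mul(-18, Rational(-1, 160)), Mul(-9, Rational(-1, 197))), 2) = Mul(Add(Rational(9, 80), Rational(9, 197)), 2) = Mul(Rational(2493, 15760), 2) = Rational(2493, 7880)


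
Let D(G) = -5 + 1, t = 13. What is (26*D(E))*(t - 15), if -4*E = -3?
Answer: 208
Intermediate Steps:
E = ¾ (E = -¼*(-3) = ¾ ≈ 0.75000)
D(G) = -4
(26*D(E))*(t - 15) = (26*(-4))*(13 - 15) = -104*(-2) = 208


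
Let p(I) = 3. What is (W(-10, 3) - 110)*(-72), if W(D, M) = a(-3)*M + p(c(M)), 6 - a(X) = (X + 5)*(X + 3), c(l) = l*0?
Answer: 6408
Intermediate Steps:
c(l) = 0
a(X) = 6 - (3 + X)*(5 + X) (a(X) = 6 - (X + 5)*(X + 3) = 6 - (5 + X)*(3 + X) = 6 - (3 + X)*(5 + X))
W(D, M) = 3 + 6*M (W(D, M) = (-9 - 1*(-3)² - 8*(-3))*M + 3 = (-9 - 1*9 + 24)*M + 3 = (-9 - 9 + 24)*M + 3 = 6*M + 3 = 3 + 6*M)
(W(-10, 3) - 110)*(-72) = ((3 + 6*3) - 110)*(-72) = ((3 + 18) - 110)*(-72) = (21 - 110)*(-72) = -89*(-72) = 6408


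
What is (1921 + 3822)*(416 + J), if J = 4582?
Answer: 28703514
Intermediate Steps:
(1921 + 3822)*(416 + J) = (1921 + 3822)*(416 + 4582) = 5743*4998 = 28703514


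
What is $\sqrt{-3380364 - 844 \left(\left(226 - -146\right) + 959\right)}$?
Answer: $4 i \sqrt{281483} \approx 2122.2 i$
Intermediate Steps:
$\sqrt{-3380364 - 844 \left(\left(226 - -146\right) + 959\right)} = \sqrt{-3380364 - 844 \left(\left(226 + 146\right) + 959\right)} = \sqrt{-3380364 - 844 \left(372 + 959\right)} = \sqrt{-3380364 - 1123364} = \sqrt{-4503728} = 4 i \sqrt{281483}$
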